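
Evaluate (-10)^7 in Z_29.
By repeated squaring mod 29: (-10)^{1}≡19, (-10)^{2}≡13, (-10)^{4}≡24. Then (-10)^{7} = (-10)^{4+2+1} ≡ 24 × 13 × 19 ≡ 12 mod 29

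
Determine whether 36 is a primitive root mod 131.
36^{65} ≡ 1 mod 131 and 65 < 130, so ord_131(36) = 65 ≠ 130 and 36 is not a primitive root.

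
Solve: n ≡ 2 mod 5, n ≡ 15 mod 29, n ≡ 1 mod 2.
M = 5 × 29 × 2 = 290. M₁ = 58, y₁ ≡ 2 mod 5. M₂ = 10, y₂ ≡ 3 mod 29. M₃ = 145, y₃ ≡ 1 mod 2. n = 2×58×2 + 15×10×3 + 1×145×1 ≡ 247 mod 290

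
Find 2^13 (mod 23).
By repeated squaring (mod 23): 2^{1}≡2, 2^{2}≡4, 2^{4}≡16, 2^{8}≡3. Then 2^{13} = 2^{8+4+1} ≡ 3 × 16 × 2 ≡ 4 (mod 23)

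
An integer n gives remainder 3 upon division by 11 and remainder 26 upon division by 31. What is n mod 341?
M = 11 × 31 = 341. M₁ = 31, y₁ ≡ 5 mod 11. M₂ = 11, y₂ ≡ 17 mod 31. n = 3×31×5 + 26×11×17 ≡ 212 mod 341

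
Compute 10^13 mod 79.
By repeated squaring mod 79: 10^{1}≡10, 10^{2}≡21, 10^{4}≡46, 10^{8}≡62. Then 10^{13} = 10^{8+4+1} ≡ 62 × 46 × 10 ≡ 1 mod 79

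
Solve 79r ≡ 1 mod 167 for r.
Since 167 is prime, by Fermat 79^(-1) ≡ 79^{165} ≡ 74 mod 167. Verify: 79 × 74 = 5846 ≡ 1 mod 167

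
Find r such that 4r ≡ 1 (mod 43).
Since 43 is prime, by Fermat 4^(-1) ≡ 4^{41} ≡ 11 (mod 43). Verify: 4 × 11 = 44 ≡ 1 (mod 43)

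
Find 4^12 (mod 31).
By repeated squaring (mod 31): 4^{1}≡4, 4^{2}≡16, 4^{4}≡8, 4^{8}≡2. Then 4^{12} = 4^{8+4} ≡ 2 × 8 ≡ 16 (mod 31)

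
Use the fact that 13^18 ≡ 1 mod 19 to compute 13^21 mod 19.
By Fermat: 13^{18} ≡ 1 mod 19. So 13^{21} = 13^{18} · 13^{3} ≡ 13^{3} ≡ 12 mod 19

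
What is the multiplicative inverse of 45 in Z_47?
Since 47 is prime, by Fermat 45^(-1) ≡ 45^{45} ≡ 23 (mod 47). Verify: 45 × 23 = 1035 ≡ 1 (mod 47)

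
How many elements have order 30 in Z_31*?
A prime p has φ(p-1) primitive roots; here φ(30) = 8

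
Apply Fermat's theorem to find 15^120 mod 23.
By Fermat: 15^{22} ≡ 1 mod 23. 120 = 5×22 + 10. So 15^{120} ≡ 15^{10} ≡ 3 mod 23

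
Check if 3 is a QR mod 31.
By Euler's criterion: 3^{15} ≡ 30 (mod 31). Since this equals -1 (≡ 30), 3 is not a QR.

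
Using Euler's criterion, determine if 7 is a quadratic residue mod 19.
By Euler's criterion: 7^{9} ≡ 1 (mod 19). Since this equals 1, 7 is a QR.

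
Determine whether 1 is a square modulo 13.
By Euler's criterion: 1^{6} ≡ 1 (mod 13). Since this equals 1, 1 is a QR.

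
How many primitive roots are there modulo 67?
A prime p has φ(p-1) primitive roots; here φ(66) = 20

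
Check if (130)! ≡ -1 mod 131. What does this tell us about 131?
(130)! mod 131 = 130. Since this equals -1 mod 131, Wilson confirms 131 is prime.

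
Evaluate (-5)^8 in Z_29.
By repeated squaring mod 29: (-5)^{1}≡24, (-5)^{2}≡25, (-5)^{4}≡16, (-5)^{8}≡24. So (-5)^{8} ≡ 24 mod 29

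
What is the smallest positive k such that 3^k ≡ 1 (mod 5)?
Powers of 3 mod 5: 3^1≡3, 3^2≡4, 3^3≡2, 3^4≡1. Order = 4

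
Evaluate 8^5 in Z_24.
By repeated squaring mod 24: 8^{1}≡8, 8^{2}≡16, 8^{4}≡16. Then 8^{5} = 8^{4+1} ≡ 16 × 8 ≡ 8 mod 24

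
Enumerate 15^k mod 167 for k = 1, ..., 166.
15^1, 15^2, ..., 15^{166} mod 167: [15, 58, 35, 24, 26, 56, 5, 75, 123, 8, 120, 130, 113, 25, 41, 114, 40, 99, 149, 64, 125, 38, 69, 33, 161, 77, 153, 124, 23, 11, 165, 137, 51, 97, 119, 115, 55, 157, 17, 88, 151, 94, 74, 108, 117, 85, 106, 87, 136, 36, 39, 84, 91, 29, 101, 12, 13, 28, 86, 121, 145, 4, 60, 65, 140, 96, 104, 57, 20, 133, 158, 32, 146, 19, 118, 100, 164, 122, 160, 62, 95, 89, 166, 152, 109, 132, 143, 141, 111, 162, 92, 44, 159, 47, 37, 54, 142, 126, 53, 127, 68, 18, 103, 42, 129, 98, 134, 6, 90, 14, 43, 144, 156, 2, 30, 116, 70, 48, 52, 112, 10, 150, 79, 16, 73, 93, 59, 50, 82, 61, 80, 31, 131, 128, 83, 76, 138, 66, 155, 154, 139, 81, 46, 22, 163, 107, 102, 27, 71, 63, 110, 147, 34, 9, 135, 21, 148, 49, 67, 3, 45, 7, 105, 72, 78, 1]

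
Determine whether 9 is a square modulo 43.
By Euler's criterion: 9^{21} ≡ 1 mod 43. Since this equals 1, 9 is a QR.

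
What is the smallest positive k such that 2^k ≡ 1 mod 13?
Powers of 2 mod 13: 2^1≡2, 2^2≡4, 2^3≡8, 2^4≡3, 2^5≡6, 2^6≡12, 2^7≡11, 2^8≡9, 2^9≡5, 2^10≡10, 2^11≡7, 2^12≡1. ord_13(2) = 12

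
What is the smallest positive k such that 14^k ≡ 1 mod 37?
Powers of 14 mod 37: 14^1≡14, 14^2≡11, 14^3≡6, 14^4≡10, 14^5≡29, 14^6≡36, 14^7≡23, 14^8≡26, 14^9≡31, 14^10≡27, 14^11≡8, 14^12≡1. ord_37(14) = 12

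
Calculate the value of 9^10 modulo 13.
By repeated squaring (mod 13): 9^{1}≡9, 9^{2}≡3, 9^{4}≡9, 9^{8}≡3. Then 9^{10} = 9^{8+2} ≡ 3 × 3 ≡ 9 (mod 13)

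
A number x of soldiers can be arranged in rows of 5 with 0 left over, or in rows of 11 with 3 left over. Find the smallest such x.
M = 5 × 11 = 55. M₁ = 11, y₁ ≡ 1 (mod 5). M₂ = 5, y₂ ≡ 9 (mod 11). x = 0×11×1 + 3×5×9 ≡ 25 (mod 55)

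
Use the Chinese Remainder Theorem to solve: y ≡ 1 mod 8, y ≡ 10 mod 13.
M = 8 × 13 = 104. M₁ = 13, y₁ ≡ 5 mod 8. M₂ = 8, y₂ ≡ 5 mod 13. y = 1×13×5 + 10×8×5 ≡ 49 mod 104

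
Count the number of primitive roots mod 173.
A prime p has φ(p-1) primitive roots; here φ(172) = 84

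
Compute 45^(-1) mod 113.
Since 113 is prime, by Fermat 45^(-1) ≡ 45^{111} ≡ 108 mod 113. Verify: 45 × 108 = 4860 ≡ 1 mod 113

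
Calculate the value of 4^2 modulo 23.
4^{2} = 16 ≡ 16 mod 23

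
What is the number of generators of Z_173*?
Number of primitive roots mod 173 = φ(p-1) = φ(172) = 84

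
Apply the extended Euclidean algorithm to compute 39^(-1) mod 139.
Extended GCD: 39(-57) + 139(16) = 1. So 39^(-1) ≡ -57 ≡ 82 (mod 139). Verify: 39 × 82 = 3198 ≡ 1 (mod 139)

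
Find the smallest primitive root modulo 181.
g = 2. Powers: [2, 4, 8, 16, 32, 64, 128, 75, ...] generates all 180 non-zero residues.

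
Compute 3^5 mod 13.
By repeated squaring mod 13: 3^{1}≡3, 3^{2}≡9, 3^{4}≡3. Then 3^{5} = 3^{4+1} ≡ 3 × 3 ≡ 9 mod 13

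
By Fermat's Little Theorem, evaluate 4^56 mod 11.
By Fermat: 4^{10} ≡ 1 mod 11. 56 = 5×10 + 6. So 4^{56} ≡ 4^{6} ≡ 4 mod 11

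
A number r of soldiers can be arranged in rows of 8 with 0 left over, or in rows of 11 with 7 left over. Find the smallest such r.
M = 8 × 11 = 88. M₁ = 11, y₁ ≡ 3 (mod 8). M₂ = 8, y₂ ≡ 7 (mod 11). r = 0×11×3 + 7×8×7 ≡ 40 (mod 88)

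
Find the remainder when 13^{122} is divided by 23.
By Fermat: 13^{22} ≡ 1 mod 23. 122 = 5×22 + 12. So 13^{122} ≡ 13^{12} ≡ 13 mod 23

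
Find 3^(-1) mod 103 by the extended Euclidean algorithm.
Extended GCD: 3(-34) + 103(1) = 1. So 3^(-1) ≡ -34 ≡ 69 mod 103. Verify: 3 × 69 = 207 ≡ 1 mod 103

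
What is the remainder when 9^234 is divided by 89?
Using Fermat: 9^{88} ≡ 1 (mod 89). 234 ≡ 58 (mod 88). So 9^{234} ≡ 9^{58} ≡ 44 (mod 89)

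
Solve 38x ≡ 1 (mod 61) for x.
Since 61 is prime, by Fermat 38^(-1) ≡ 38^{59} ≡ 53 (mod 61). Verify: 38 × 53 = 2014 ≡ 1 (mod 61)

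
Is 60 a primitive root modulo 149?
ord_149(60) divides 148. For each prime q|148: 60^{74}≡148, 60^{4}≡129, none ≡ 1. So 60 has order 148 and is a primitive root mod 149.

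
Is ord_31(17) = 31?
Powers of 17 mod 31: 17^1≡17, 17^2≡10, 17^3≡15, 17^4≡7, 17^5≡26, 17^6≡8, 17^7≡12, 17^8≡18, 17^9≡27, 17^10≡25, 17^11≡22, 17^12≡2, 17^13≡3, 17^14≡20, 17^15≡30, 17^16≡14, 17^17≡21, 17^18≡16, 17^19≡24, 17^20≡5, 17^21≡23, 17^22≡19, 17^23≡13, 17^24≡4, 17^25≡6, 17^26≡9, 17^27≡29, 17^28≡28, 17^29≡11, 17^30≡1. Already 17^30≡1, so the order is 30 < 31. No, the actual order is 30.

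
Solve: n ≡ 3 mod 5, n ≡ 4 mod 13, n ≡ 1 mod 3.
M = 5 × 13 × 3 = 195. M₁ = 39, y₁ ≡ 4 mod 5. M₂ = 15, y₂ ≡ 7 mod 13. M₃ = 65, y₃ ≡ 2 mod 3. n = 3×39×4 + 4×15×7 + 1×65×2 ≡ 43 mod 195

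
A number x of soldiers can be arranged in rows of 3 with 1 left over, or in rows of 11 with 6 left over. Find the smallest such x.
M = 3 × 11 = 33. M₁ = 11, y₁ ≡ 2 (mod 3). M₂ = 3, y₂ ≡ 4 (mod 11). x = 1×11×2 + 6×3×4 ≡ 28 (mod 33)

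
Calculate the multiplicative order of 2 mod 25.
Powers of 2 mod 25: 2^1≡2, 2^2≡4, 2^3≡8, 2^4≡16, 2^5≡7, 2^6≡14, 2^7≡3, 2^8≡6, 2^9≡12, 2^10≡24, 2^11≡23, 2^12≡21, 2^13≡17, 2^14≡9, 2^15≡18, 2^16≡11, 2^17≡22, 2^18≡19, 2^19≡13, 2^20≡1. So the order of 2 is 20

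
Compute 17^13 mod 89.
By repeated squaring (mod 89): 17^{1}≡17, 17^{2}≡22, 17^{4}≡39, 17^{8}≡8. Then 17^{13} = 17^{8+4+1} ≡ 8 × 39 × 17 ≡ 53 (mod 89)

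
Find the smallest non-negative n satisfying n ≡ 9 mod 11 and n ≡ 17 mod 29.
M = 11 × 29 = 319. M₁ = 29, y₁ ≡ 8 mod 11. M₂ = 11, y₂ ≡ 8 mod 29. n = 9×29×8 + 17×11×8 ≡ 75 mod 319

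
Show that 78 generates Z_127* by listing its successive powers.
78^1, 78^2, ..., 78^{126} mod 127: [78, 115, 80, 17, 56, 50, 90, 35, 63, 88, 6, 87, 55, 99, 102, 82, 46, 32, 83, 124, 20, 36, 14, 76, 86, 104, 111, 22, 65, 117, 109, 120, 89, 84, 75, 8, 116, 31, 5, 9, 67, 19, 85, 26, 123, 69, 48, 61, 59, 30, 54, 21, 114, 2, 29, 103, 33, 34, 112, 100, 53, 70, 126, 49, 12, 47, 110, 71, 77, 37, 92, 64, 39, 121, 40, 72, 28, 25, 45, 81, 95, 44, 3, 107, 91, 113, 51, 41, 23, 16, 105, 62, 10, 18, 7, 38, 43, 52, 119, 11, 96, 122, 118, 60, 108, 42, 101, 4, 58, 79, 66, 68, 97, 73, 106, 13, 125, 98, 24, 94, 93, 15, 27, 74, 57, 1]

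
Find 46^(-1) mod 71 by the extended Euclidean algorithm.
Extended GCD: 46(17) + 71(-11) = 1. So 46^(-1) ≡ 17 mod 71. Verify: 46 × 17 = 782 ≡ 1 mod 71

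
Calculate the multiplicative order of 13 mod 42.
Powers of 13 mod 42: 13^1≡13, 13^2≡1. ord_42(13) = 2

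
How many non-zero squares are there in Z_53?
For prime 53, there are (p-1)/2 = (53-1)/2 = 26 quadratic residues (excluding 0).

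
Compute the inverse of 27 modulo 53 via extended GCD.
Extended GCD: 27(2) + 53(-1) = 1. So 27^(-1) ≡ 2 mod 53. Verify: 27 × 2 = 54 ≡ 1 mod 53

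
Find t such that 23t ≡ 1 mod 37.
Since 37 is prime, by Fermat 23^(-1) ≡ 23^{35} ≡ 29 mod 37. Verify: 23 × 29 = 667 ≡ 1 mod 37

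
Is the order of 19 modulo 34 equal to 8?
Powers of 19 mod 34: 19^1≡19, 19^2≡21, 19^3≡25, 19^4≡33, 19^5≡15, 19^6≡13, 19^7≡9, 19^8≡1. First k with 19^k≡1 is k=8. Yes, ord_34(19) = 8.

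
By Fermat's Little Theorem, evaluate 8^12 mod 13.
By Fermat's Little Theorem, 8^{12} ≡ 1 (mod 13) since 13 is prime and gcd(8, 13) = 1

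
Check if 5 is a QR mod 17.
By Euler's criterion: 5^{8} ≡ 16 (mod 17). Since this equals -1 (≡ 16), 5 is not a QR.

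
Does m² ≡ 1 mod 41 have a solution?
By Euler's criterion: 1^{20} ≡ 1 mod 41. Since this equals 1, 1 is a QR.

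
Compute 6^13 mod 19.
By repeated squaring mod 19: 6^{1}≡6, 6^{2}≡17, 6^{4}≡4, 6^{8}≡16. Then 6^{13} = 6^{8+4+1} ≡ 16 × 4 × 6 ≡ 4 mod 19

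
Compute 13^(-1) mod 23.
Since 23 is prime, by Fermat 13^(-1) ≡ 13^{21} ≡ 16 mod 23. Verify: 13 × 16 = 208 ≡ 1 mod 23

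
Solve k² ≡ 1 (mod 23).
The square roots of 1 mod 23 are 1 and 22. Verify: 1² = 1 ≡ 1 (mod 23)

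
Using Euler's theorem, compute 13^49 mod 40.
By Euler: 13^{16} ≡ 1 (mod 40) since gcd(13, 40) = 1. 49 = 3×16 + 1. So 13^{49} ≡ 13^{1} ≡ 13 (mod 40)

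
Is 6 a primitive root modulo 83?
ord_83(6) divides 82. For each prime q|82: 6^{41}≡82, 6^{2}≡36, none ≡ 1. So 6 has order 82 and is a primitive root mod 83.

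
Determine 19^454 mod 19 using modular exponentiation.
By repeated squaring (mod 19): 19^{1}≡0, 19^{2}≡0, 19^{4}≡0, 19^{8}≡0, 19^{16}≡0, 19^{32}≡0, 19^{64}≡0, 19^{128}≡0, 19^{256}≡0. Then 19^{454} = 19^{256+128+64+4+2} ≡ 0 × 0 × 0 × 0 × 0 ≡ 0 (mod 19)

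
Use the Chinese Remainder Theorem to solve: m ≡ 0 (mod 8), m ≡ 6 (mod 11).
M = 8 × 11 = 88. M₁ = 11, y₁ ≡ 3 (mod 8). M₂ = 8, y₂ ≡ 7 (mod 11). m = 0×11×3 + 6×8×7 ≡ 72 (mod 88)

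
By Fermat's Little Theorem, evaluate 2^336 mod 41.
By Fermat: 2^{40} ≡ 1 (mod 41). 336 ≡ 16 (mod 40). So 2^{336} ≡ 2^{16} ≡ 18 (mod 41)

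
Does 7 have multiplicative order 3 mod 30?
Powers of 7 mod 30: 7^1≡7, 7^2≡19, 7^3≡13, 7^4≡1. 7^3≡13≢1, so ord ≠ 3. No, the actual order is 4.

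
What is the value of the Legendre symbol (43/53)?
(43/53) = 43^{26} mod 53 = 1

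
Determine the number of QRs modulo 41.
For prime 41, there are (p-1)/2 = (41-1)/2 = 20 quadratic residues (excluding 0).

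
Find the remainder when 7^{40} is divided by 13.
By Fermat: 7^{12} ≡ 1 (mod 13). 40 = 3×12 + 4. So 7^{40} ≡ 7^{4} ≡ 9 (mod 13)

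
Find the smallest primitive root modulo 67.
g = 2. Powers: [2, 4, 8, 16, 32, 64, 61, 55, 43, ...] generates all 66 non-zero residues.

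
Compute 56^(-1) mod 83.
Since 83 is prime, by Fermat 56^(-1) ≡ 56^{81} ≡ 43 mod 83. Verify: 56 × 43 = 2408 ≡ 1 mod 83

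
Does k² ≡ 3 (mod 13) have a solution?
By Euler's criterion: 3^{6} ≡ 1 (mod 13). Since this equals 1, 3 is a QR.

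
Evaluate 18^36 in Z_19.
Using Fermat: 18^{18} ≡ 1 (mod 19). 36 ≡ 0 (mod 18). So 18^{36} ≡ 18^{0} ≡ 1 (mod 19)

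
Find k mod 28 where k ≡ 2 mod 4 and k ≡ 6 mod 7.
M = 4 × 7 = 28. M₁ = 7, y₁ ≡ 3 mod 4. M₂ = 4, y₂ ≡ 2 mod 7. k = 2×7×3 + 6×4×2 ≡ 6 mod 28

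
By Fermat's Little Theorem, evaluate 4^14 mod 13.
By Fermat: 4^{12} ≡ 1 (mod 13). So 4^{14} = 4^{12} · 4^{2} ≡ 4^{2} ≡ 3 (mod 13)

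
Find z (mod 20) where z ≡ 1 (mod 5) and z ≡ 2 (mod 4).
M = 5 × 4 = 20. M₁ = 4, y₁ ≡ 4 (mod 5). M₂ = 5, y₂ ≡ 1 (mod 4). z = 1×4×4 + 2×5×1 ≡ 6 (mod 20)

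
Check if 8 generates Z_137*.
8^{68} ≡ 1 mod 137 and 68 < 136, so ord_137(8) = 68 ≠ 136 and 8 is not a primitive root.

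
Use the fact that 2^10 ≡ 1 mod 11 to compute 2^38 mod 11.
By Fermat: 2^{10} ≡ 1 mod 11. 38 = 3×10 + 8. So 2^{38} ≡ 2^{8} ≡ 3 mod 11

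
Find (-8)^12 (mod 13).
Using Fermat: (-8)^{12} ≡ 1 (mod 13). 12 ≡ 0 (mod 12). So (-8)^{12} ≡ (-8)^{0} ≡ 1 (mod 13)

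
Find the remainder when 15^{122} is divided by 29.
By Fermat: 15^{28} ≡ 1 (mod 29). 122 = 4×28 + 10. So 15^{122} ≡ 15^{10} ≡ 13 (mod 29)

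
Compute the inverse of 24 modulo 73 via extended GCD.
Extended GCD: 24(-3) + 73(1) = 1. So 24^(-1) ≡ -3 ≡ 70 mod 73. Verify: 24 × 70 = 1680 ≡ 1 mod 73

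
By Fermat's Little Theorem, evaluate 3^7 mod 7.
By Fermat: 3^{6} ≡ 1 (mod 7). So 3^{7} = 3^{6} · 3^{1} ≡ 3^{1} ≡ 3 (mod 7)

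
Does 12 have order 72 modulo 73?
12^{36} ≡ 1 (mod 73) and 36 < 72, so ord_73(12) = 36 ≠ 72 and 12 is not a primitive root.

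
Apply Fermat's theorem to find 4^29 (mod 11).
By Fermat: 4^{10} ≡ 1 (mod 11). 29 = 2×10 + 9. So 4^{29} ≡ 4^{9} ≡ 3 (mod 11)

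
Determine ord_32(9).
Powers of 9 mod 32: 9^1≡9, 9^2≡17, 9^3≡25, 9^4≡1. Order = 4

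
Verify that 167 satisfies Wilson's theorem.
(166)! mod 167 = 166. Since this equals -1 (mod 167), Wilson confirms 167 is prime.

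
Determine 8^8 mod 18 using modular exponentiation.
By repeated squaring (mod 18): 8^{1}≡8, 8^{2}≡10, 8^{4}≡10, 8^{8}≡10. So 8^{8} ≡ 10 (mod 18)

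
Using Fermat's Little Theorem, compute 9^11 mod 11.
By Fermat: 9^{10} ≡ 1 (mod 11). So 9^{11} = 9^{10} · 9^{1} ≡ 9^{1} ≡ 9 (mod 11)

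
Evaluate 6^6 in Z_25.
By repeated squaring (mod 25): 6^{1}≡6, 6^{2}≡11, 6^{4}≡21. Then 6^{6} = 6^{4+2} ≡ 21 × 11 ≡ 6 (mod 25)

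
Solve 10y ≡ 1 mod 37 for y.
Since 37 is prime, by Fermat 10^(-1) ≡ 10^{35} ≡ 26 mod 37. Verify: 10 × 26 = 260 ≡ 1 mod 37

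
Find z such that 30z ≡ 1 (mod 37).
Since 37 is prime, by Fermat 30^(-1) ≡ 30^{35} ≡ 21 (mod 37). Verify: 30 × 21 = 630 ≡ 1 (mod 37)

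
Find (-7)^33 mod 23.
Using Fermat: (-7)^{22} ≡ 1 mod 23. 33 ≡ 11 mod 22. So (-7)^{33} ≡ (-7)^{11} ≡ 1 mod 23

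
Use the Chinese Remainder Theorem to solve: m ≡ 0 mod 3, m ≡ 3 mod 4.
M = 3 × 4 = 12. M₁ = 4, y₁ ≡ 1 mod 3. M₂ = 3, y₂ ≡ 3 mod 4. m = 0×4×1 + 3×3×3 ≡ 3 mod 12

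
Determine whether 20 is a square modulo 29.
By Euler's criterion: 20^{14} ≡ 1 (mod 29). Since this equals 1, 20 is a QR.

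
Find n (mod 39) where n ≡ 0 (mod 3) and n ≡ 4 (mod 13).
M = 3 × 13 = 39. M₁ = 13, y₁ ≡ 1 (mod 3). M₂ = 3, y₂ ≡ 9 (mod 13). n = 0×13×1 + 4×3×9 ≡ 30 (mod 39)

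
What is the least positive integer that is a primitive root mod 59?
g = 2. For each prime q|58: 2^{29}≡58, 2^{2}≡4, none ≡ 1, so ord_59(2) = 58 and 2 is a primitive root.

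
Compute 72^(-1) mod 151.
Since 151 is prime, by Fermat 72^(-1) ≡ 72^{149} ≡ 86 mod 151. Verify: 72 × 86 = 6192 ≡ 1 mod 151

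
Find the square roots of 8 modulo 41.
The square roots of 8 mod 41 are 34 and 7. Verify: 34² = 1156 ≡ 8 mod 41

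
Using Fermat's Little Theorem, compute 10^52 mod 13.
By Fermat: 10^{12} ≡ 1 (mod 13). 52 = 4×12 + 4. So 10^{52} ≡ 10^{4} ≡ 3 (mod 13)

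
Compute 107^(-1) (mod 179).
Since 179 is prime, by Fermat 107^(-1) ≡ 107^{177} ≡ 87 (mod 179). Verify: 107 × 87 = 9309 ≡ 1 (mod 179)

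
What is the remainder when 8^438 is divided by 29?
Using Fermat: 8^{28} ≡ 1 (mod 29). 438 ≡ 18 (mod 28). So 8^{438} ≡ 8^{18} ≡ 22 (mod 29)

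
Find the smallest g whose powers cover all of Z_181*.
g = 2. For each prime q|180: 2^{90}≡180, 2^{60}≡48, 2^{36}≡59, none ≡ 1, so ord_181(2) = 180 and 2 is a primitive root.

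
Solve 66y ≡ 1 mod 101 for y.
Since 101 is prime, by Fermat 66^(-1) ≡ 66^{99} ≡ 75 mod 101. Verify: 66 × 75 = 4950 ≡ 1 mod 101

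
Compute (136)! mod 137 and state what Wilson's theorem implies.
(136)! mod 137 = 136. Since this equals -1 mod 137, Wilson confirms 137 is prime.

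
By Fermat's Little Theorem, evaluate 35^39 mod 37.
By Fermat: 35^{36} ≡ 1 (mod 37). So 35^{39} = 35^{36} · 35^{3} ≡ 35^{3} ≡ 29 (mod 37)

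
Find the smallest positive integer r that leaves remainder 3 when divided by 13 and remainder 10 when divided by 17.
M = 13 × 17 = 221. M₁ = 17, y₁ ≡ 10 (mod 13). M₂ = 13, y₂ ≡ 4 (mod 17). r = 3×17×10 + 10×13×4 ≡ 146 (mod 221)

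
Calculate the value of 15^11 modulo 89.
By repeated squaring (mod 89): 15^{1}≡15, 15^{2}≡47, 15^{4}≡73, 15^{8}≡78. Then 15^{11} = 15^{8+2+1} ≡ 78 × 47 × 15 ≡ 77 (mod 89)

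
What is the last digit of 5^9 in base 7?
Using Fermat: 5^{6} ≡ 1 mod 7. 9 ≡ 3 mod 6. So 5^{9} ≡ 5^{3} ≡ 6 mod 7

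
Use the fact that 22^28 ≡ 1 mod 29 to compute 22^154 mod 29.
By Fermat: 22^{28} ≡ 1 mod 29. 154 = 5×28 + 14. So 22^{154} ≡ 22^{14} ≡ 1 mod 29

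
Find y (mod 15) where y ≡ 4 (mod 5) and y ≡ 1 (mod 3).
M = 5 × 3 = 15. M₁ = 3, y₁ ≡ 2 (mod 5). M₂ = 5, y₂ ≡ 2 (mod 3). y = 4×3×2 + 1×5×2 ≡ 4 (mod 15)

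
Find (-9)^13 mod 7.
Using Fermat: (-9)^{6} ≡ 1 mod 7. 13 ≡ 1 mod 6. So (-9)^{13} ≡ (-9)^{1} ≡ 5 mod 7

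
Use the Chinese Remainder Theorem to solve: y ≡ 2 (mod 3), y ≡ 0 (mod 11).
M = 3 × 11 = 33. M₁ = 11, y₁ ≡ 2 (mod 3). M₂ = 3, y₂ ≡ 4 (mod 11). y = 2×11×2 + 0×3×4 ≡ 11 (mod 33)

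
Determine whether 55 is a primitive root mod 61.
ord_61(55) divides 60. For each prime q|60: 55^{30}≡60, 55^{20}≡47, 55^{12}≡20, none ≡ 1. So 55 has order 60 and is a primitive root mod 61.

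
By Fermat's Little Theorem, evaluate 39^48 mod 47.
By Fermat: 39^{46} ≡ 1 (mod 47). So 39^{48} = 39^{46} · 39^{2} ≡ 39^{2} ≡ 17 (mod 47)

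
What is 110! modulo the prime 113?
(112)! = (110)! × (111) × (112) ≡ -1 (mod 113). So (110)! ≡ -1 × [(112)(111)]^(-1) ≡ 56 (mod 113)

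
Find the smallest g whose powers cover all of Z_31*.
g = 3. For each prime q|30: 3^{15}≡30, 3^{10}≡25, 3^{6}≡16, none ≡ 1, so ord_31(3) = 30 and 3 is a primitive root.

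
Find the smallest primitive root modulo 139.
g = 2. Powers: [2, 4, 8, 16, 32, 64, ...] generates all 138 non-zero residues.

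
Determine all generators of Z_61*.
There are φ(60) = 16 primitive roots mod 61: {2, 6, 7, 10, 17, 18, 26, 30, 31, 35, 43, 44, 51, 54, 55, 59}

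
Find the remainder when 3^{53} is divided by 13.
By Fermat: 3^{12} ≡ 1 (mod 13). 53 = 4×12 + 5. So 3^{53} ≡ 3^{5} ≡ 9 (mod 13)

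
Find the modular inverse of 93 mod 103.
Since 103 is prime, by Fermat 93^(-1) ≡ 93^{101} ≡ 72 mod 103. Verify: 93 × 72 = 6696 ≡ 1 mod 103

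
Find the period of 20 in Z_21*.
Powers of 20 mod 21: 20^1≡20, 20^2≡1. So the order of 20 is 2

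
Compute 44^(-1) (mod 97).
Since 97 is prime, by Fermat 44^(-1) ≡ 44^{95} ≡ 86 (mod 97). Verify: 44 × 86 = 3784 ≡ 1 (mod 97)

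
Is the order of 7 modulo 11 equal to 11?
Powers of 7 mod 11: 7^1≡7, 7^2≡5, 7^3≡2, 7^4≡3, 7^5≡10, 7^6≡4, 7^7≡6, 7^8≡9, 7^9≡8, 7^10≡1. Already 7^10≡1, so the order is 10 < 11. No, the actual order is 10.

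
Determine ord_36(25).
Powers of 25 mod 36: 25^1≡25, 25^2≡13, 25^3≡1. Order = 3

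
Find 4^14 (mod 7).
Using Fermat: 4^{6} ≡ 1 (mod 7). 14 ≡ 2 (mod 6). So 4^{14} ≡ 4^{2} ≡ 2 (mod 7)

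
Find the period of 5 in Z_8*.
Powers of 5 mod 8: 5^1≡5, 5^2≡1. So the order of 5 is 2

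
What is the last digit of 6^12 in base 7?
Using Fermat: 6^{6} ≡ 1 (mod 7). 12 ≡ 0 (mod 6). So 6^{12} ≡ 6^{0} ≡ 1 (mod 7)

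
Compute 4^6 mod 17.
By repeated squaring (mod 17): 4^{1}≡4, 4^{2}≡16, 4^{4}≡1. Then 4^{6} = 4^{4+2} ≡ 1 × 16 ≡ 16 (mod 17)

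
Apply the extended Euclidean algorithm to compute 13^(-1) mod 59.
Extended GCD: 13(-9) + 59(2) = 1. So 13^(-1) ≡ -9 ≡ 50 mod 59. Verify: 13 × 50 = 650 ≡ 1 mod 59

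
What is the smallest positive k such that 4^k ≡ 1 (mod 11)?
Powers of 4 mod 11: 4^1≡4, 4^2≡5, 4^3≡9, 4^4≡3, 4^5≡1. So the order of 4 is 5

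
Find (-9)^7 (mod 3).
By repeated squaring (mod 3): (-9)^{1}≡0, (-9)^{2}≡0, (-9)^{4}≡0. Then (-9)^{7} = (-9)^{4+2+1} ≡ 0 × 0 × 0 ≡ 0 (mod 3)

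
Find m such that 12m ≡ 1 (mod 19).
Since 19 is prime, by Fermat 12^(-1) ≡ 12^{17} ≡ 8 (mod 19). Verify: 12 × 8 = 96 ≡ 1 (mod 19)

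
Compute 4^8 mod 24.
By repeated squaring mod 24: 4^{1}≡4, 4^{2}≡16, 4^{4}≡16, 4^{8}≡16. So 4^{8} ≡ 16 mod 24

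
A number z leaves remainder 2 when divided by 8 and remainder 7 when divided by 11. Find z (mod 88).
M = 8 × 11 = 88. M₁ = 11, y₁ ≡ 3 (mod 8). M₂ = 8, y₂ ≡ 7 (mod 11). z = 2×11×3 + 7×8×7 ≡ 18 (mod 88)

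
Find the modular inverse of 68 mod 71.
Since 71 is prime, by Fermat 68^(-1) ≡ 68^{69} ≡ 47 (mod 71). Verify: 68 × 47 = 3196 ≡ 1 (mod 71)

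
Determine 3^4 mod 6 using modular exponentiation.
3^{4} = 81 ≡ 3 mod 6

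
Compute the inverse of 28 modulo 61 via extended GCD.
Extended GCD: 28(24) + 61(-11) = 1. So 28^(-1) ≡ 24 (mod 61). Verify: 28 × 24 = 672 ≡ 1 (mod 61)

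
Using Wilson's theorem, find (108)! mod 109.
By Wilson's theorem, (108)! ≡ -1 ≡ 108 mod 109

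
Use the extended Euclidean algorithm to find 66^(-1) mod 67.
Extended GCD: 66(-1) + 67(1) = 1. So 66^(-1) ≡ -1 ≡ 66 (mod 67). Verify: 66 × 66 = 4356 ≡ 1 (mod 67)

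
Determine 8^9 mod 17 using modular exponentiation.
By repeated squaring mod 17: 8^{1}≡8, 8^{2}≡13, 8^{4}≡16, 8^{8}≡1. Then 8^{9} = 8^{8+1} ≡ 1 × 8 ≡ 8 mod 17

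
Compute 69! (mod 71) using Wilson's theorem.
(70)! = (69)! × (70) ≡ -1 (mod 71). So (69)! ≡ -1 × (70)^(-1) ≡ (-1)×(-1) = 1 (mod 71)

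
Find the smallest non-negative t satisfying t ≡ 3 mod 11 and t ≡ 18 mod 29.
M = 11 × 29 = 319. M₁ = 29, y₁ ≡ 8 mod 11. M₂ = 11, y₂ ≡ 8 mod 29. t = 3×29×8 + 18×11×8 ≡ 47 mod 319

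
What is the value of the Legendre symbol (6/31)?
(6/31) = 6^{15} mod 31 = -1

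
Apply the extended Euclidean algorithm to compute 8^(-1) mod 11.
Extended GCD: 8(-4) + 11(3) = 1. So 8^(-1) ≡ -4 ≡ 7 mod 11. Verify: 8 × 7 = 56 ≡ 1 mod 11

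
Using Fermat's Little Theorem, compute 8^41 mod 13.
By Fermat: 8^{12} ≡ 1 mod 13. 41 = 3×12 + 5. So 8^{41} ≡ 8^{5} ≡ 8 mod 13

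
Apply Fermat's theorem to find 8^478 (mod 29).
By Fermat: 8^{28} ≡ 1 (mod 29). 478 ≡ 2 (mod 28). So 8^{478} ≡ 8^{2} ≡ 6 (mod 29)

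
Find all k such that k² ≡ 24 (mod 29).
The square roots of 24 mod 29 are 16 and 13. Verify: 16² = 256 ≡ 24 (mod 29)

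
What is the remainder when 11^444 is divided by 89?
Using Fermat: 11^{88} ≡ 1 (mod 89). 444 ≡ 4 (mod 88). So 11^{444} ≡ 11^{4} ≡ 45 (mod 89)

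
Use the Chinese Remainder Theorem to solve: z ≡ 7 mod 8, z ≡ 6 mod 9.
M = 8 × 9 = 72. M₁ = 9, y₁ ≡ 1 mod 8. M₂ = 8, y₂ ≡ 8 mod 9. z = 7×9×1 + 6×8×8 ≡ 15 mod 72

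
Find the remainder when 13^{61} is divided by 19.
By Fermat: 13^{18} ≡ 1 (mod 19). 61 = 3×18 + 7. So 13^{61} ≡ 13^{7} ≡ 10 (mod 19)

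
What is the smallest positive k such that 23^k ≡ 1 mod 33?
Powers of 23 mod 33: 23^1≡23, 23^2≡1. Order = 2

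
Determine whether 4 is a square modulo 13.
By Euler's criterion: 4^{6} ≡ 1 mod 13. Since this equals 1, 4 is a QR.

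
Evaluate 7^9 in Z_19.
By repeated squaring mod 19: 7^{1}≡7, 7^{2}≡11, 7^{4}≡7, 7^{8}≡11. Then 7^{9} = 7^{8+1} ≡ 11 × 7 ≡ 1 mod 19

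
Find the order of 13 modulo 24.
Powers of 13 mod 24: 13^1≡13, 13^2≡1. So the order of 13 is 2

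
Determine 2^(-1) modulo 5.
Since 5 is prime, by Fermat 2^(-1) ≡ 2^{3} ≡ 3 (mod 5). Verify: 2 × 3 = 6 ≡ 1 (mod 5)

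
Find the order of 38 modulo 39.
Powers of 38 mod 39: 38^1≡38, 38^2≡1. So the order of 38 is 2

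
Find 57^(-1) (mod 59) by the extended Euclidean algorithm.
Extended GCD: 57(29) + 59(-28) = 1. So 57^(-1) ≡ 29 (mod 59). Verify: 57 × 29 = 1653 ≡ 1 (mod 59)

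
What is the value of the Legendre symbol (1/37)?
(1/37) = 1^{18} mod 37 = 1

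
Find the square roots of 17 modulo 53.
The square roots of 17 mod 53 are 21 and 32. Verify: 21² = 441 ≡ 17 (mod 53)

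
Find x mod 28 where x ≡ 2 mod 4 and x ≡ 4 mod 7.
M = 4 × 7 = 28. M₁ = 7, y₁ ≡ 3 mod 4. M₂ = 4, y₂ ≡ 2 mod 7. x = 2×7×3 + 4×4×2 ≡ 18 mod 28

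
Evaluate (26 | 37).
(26/37) = 26^{18} mod 37 = 1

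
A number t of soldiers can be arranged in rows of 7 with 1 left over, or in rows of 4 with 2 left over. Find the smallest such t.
M = 7 × 4 = 28. M₁ = 4, y₁ ≡ 2 (mod 7). M₂ = 7, y₂ ≡ 3 (mod 4). t = 1×4×2 + 2×7×3 ≡ 22 (mod 28)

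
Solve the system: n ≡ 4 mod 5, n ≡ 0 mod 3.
M = 5 × 3 = 15. M₁ = 3, y₁ ≡ 2 mod 5. M₂ = 5, y₂ ≡ 2 mod 3. n = 4×3×2 + 0×5×2 ≡ 9 mod 15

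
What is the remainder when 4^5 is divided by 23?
By repeated squaring mod 23: 4^{1}≡4, 4^{2}≡16, 4^{4}≡3. Then 4^{5} = 4^{4+1} ≡ 3 × 4 ≡ 12 mod 23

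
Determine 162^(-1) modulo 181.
Since 181 is prime, by Fermat 162^(-1) ≡ 162^{179} ≡ 19 (mod 181). Verify: 162 × 19 = 3078 ≡ 1 (mod 181)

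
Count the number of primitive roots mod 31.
There are φ(31-1) = φ(30) = 8 primitive roots modulo 31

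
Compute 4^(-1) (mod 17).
Since 17 is prime, by Fermat 4^(-1) ≡ 4^{15} ≡ 13 (mod 17). Verify: 4 × 13 = 52 ≡ 1 (mod 17)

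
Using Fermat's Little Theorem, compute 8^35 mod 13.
By Fermat: 8^{12} ≡ 1 (mod 13). 35 = 2×12 + 11. So 8^{35} ≡ 8^{11} ≡ 5 (mod 13)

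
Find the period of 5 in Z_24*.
Powers of 5 mod 24: 5^1≡5, 5^2≡1. Order = 2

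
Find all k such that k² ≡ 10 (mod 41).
The square roots of 10 mod 41 are 16 and 25. Verify: 16² = 256 ≡ 10 (mod 41)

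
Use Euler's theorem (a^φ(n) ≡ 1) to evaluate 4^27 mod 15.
By Euler: 4^{8} ≡ 1 (mod 15) since gcd(4, 15) = 1. 27 = 3×8 + 3. So 4^{27} ≡ 4^{3} ≡ 4 (mod 15)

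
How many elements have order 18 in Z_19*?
There are φ(19-1) = φ(18) = 6 primitive roots modulo 19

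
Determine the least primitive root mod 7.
g = 3. Powers: [3, 2, 6, 4, 5, 1] generates all 6 non-zero residues.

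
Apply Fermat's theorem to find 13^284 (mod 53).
By Fermat: 13^{52} ≡ 1 (mod 53). 284 ≡ 24 (mod 52). So 13^{284} ≡ 13^{24} ≡ 16 (mod 53)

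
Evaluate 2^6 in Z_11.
By repeated squaring mod 11: 2^{1}≡2, 2^{2}≡4, 2^{4}≡5. Then 2^{6} = 2^{4+2} ≡ 5 × 4 ≡ 9 mod 11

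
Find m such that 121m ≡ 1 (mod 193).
Since 193 is prime, by Fermat 121^(-1) ≡ 121^{191} ≡ 67 (mod 193). Verify: 121 × 67 = 8107 ≡ 1 (mod 193)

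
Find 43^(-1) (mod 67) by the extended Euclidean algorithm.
Extended GCD: 43(-14) + 67(9) = 1. So 43^(-1) ≡ -14 ≡ 53 (mod 67). Verify: 43 × 53 = 2279 ≡ 1 (mod 67)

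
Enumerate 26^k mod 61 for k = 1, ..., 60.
26^1, 26^2, ..., 26^{60} mod 61: [26, 5, 8, 25, 40, 3, 17, 15, 24, 14, 59, 9, 51, 45, 11, 42, 55, 27, 31, 13, 33, 4, 43, 20, 32, 39, 38, 12, 7, 60, 35, 56, 53, 36, 21, 58, 44, 46, 37, 47, 2, 52, 10, 16, 50, 19, 6, 34, 30, 48, 28, 57, 18, 41, 29, 22, 23, 49, 54, 1]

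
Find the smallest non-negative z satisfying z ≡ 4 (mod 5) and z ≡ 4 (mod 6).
M = 5 × 6 = 30. M₁ = 6, y₁ ≡ 1 (mod 5). M₂ = 5, y₂ ≡ 5 (mod 6). z = 4×6×1 + 4×5×5 ≡ 4 (mod 30)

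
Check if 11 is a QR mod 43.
By Euler's criterion: 11^{21} ≡ 1 (mod 43). Since this equals 1, 11 is a QR.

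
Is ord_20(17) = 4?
Powers of 17 mod 20: 17^1≡17, 17^2≡9, 17^3≡13, 17^4≡1. First k with 17^k≡1 is k=4. Yes, ord_20(17) = 4.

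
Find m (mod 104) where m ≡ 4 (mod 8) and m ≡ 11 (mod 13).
M = 8 × 13 = 104. M₁ = 13, y₁ ≡ 5 (mod 8). M₂ = 8, y₂ ≡ 5 (mod 13). m = 4×13×5 + 11×8×5 ≡ 76 (mod 104)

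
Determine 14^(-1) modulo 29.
Since 29 is prime, by Fermat 14^(-1) ≡ 14^{27} ≡ 27 (mod 29). Verify: 14 × 27 = 378 ≡ 1 (mod 29)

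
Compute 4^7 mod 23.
By repeated squaring mod 23: 4^{1}≡4, 4^{2}≡16, 4^{4}≡3. Then 4^{7} = 4^{4+2+1} ≡ 3 × 16 × 4 ≡ 8 mod 23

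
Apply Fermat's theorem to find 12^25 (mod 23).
By Fermat: 12^{22} ≡ 1 (mod 23). So 12^{25} = 12^{22} · 12^{3} ≡ 12^{3} ≡ 3 (mod 23)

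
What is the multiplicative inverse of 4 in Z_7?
Since 7 is prime, by Fermat 4^(-1) ≡ 4^{5} ≡ 2 mod 7. Verify: 4 × 2 = 8 ≡ 1 mod 7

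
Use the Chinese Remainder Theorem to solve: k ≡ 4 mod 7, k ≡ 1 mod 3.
M = 7 × 3 = 21. M₁ = 3, y₁ ≡ 5 mod 7. M₂ = 7, y₂ ≡ 1 mod 3. k = 4×3×5 + 1×7×1 ≡ 4 mod 21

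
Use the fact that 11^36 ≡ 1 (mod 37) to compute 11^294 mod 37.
By Fermat: 11^{36} ≡ 1 (mod 37). 294 ≡ 6 (mod 36). So 11^{294} ≡ 11^{6} ≡ 1 (mod 37)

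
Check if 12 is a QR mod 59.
By Euler's criterion: 12^{29} ≡ 1 (mod 59). Since this equals 1, 12 is a QR.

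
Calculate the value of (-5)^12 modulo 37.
By repeated squaring (mod 37): (-5)^{1}≡32, (-5)^{2}≡25, (-5)^{4}≡33, (-5)^{8}≡16. Then (-5)^{12} = (-5)^{8+4} ≡ 16 × 33 ≡ 10 (mod 37)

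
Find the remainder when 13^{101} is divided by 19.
By Fermat: 13^{18} ≡ 1 mod 19. 101 = 5×18 + 11. So 13^{101} ≡ 13^{11} ≡ 2 mod 19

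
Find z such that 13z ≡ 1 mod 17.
Since 17 is prime, by Fermat 13^(-1) ≡ 13^{15} ≡ 4 mod 17. Verify: 13 × 4 = 52 ≡ 1 mod 17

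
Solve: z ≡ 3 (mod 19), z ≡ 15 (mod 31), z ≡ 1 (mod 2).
M = 19 × 31 × 2 = 1178. M₁ = 62, y₁ ≡ 4 (mod 19). M₂ = 38, y₂ ≡ 9 (mod 31). M₃ = 589, y₃ ≡ 1 (mod 2). z = 3×62×4 + 15×38×9 + 1×589×1 ≡ 573 (mod 1178)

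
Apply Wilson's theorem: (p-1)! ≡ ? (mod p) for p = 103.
By Wilson's theorem, (102)! ≡ -1 ≡ 102 mod 103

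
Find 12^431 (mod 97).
Using Fermat: 12^{96} ≡ 1 (mod 97). 431 ≡ 47 (mod 96). So 12^{431} ≡ 12^{47} ≡ 89 (mod 97)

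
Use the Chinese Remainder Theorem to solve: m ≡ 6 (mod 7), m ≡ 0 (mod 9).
M = 7 × 9 = 63. M₁ = 9, y₁ ≡ 4 (mod 7). M₂ = 7, y₂ ≡ 4 (mod 9). m = 6×9×4 + 0×7×4 ≡ 27 (mod 63)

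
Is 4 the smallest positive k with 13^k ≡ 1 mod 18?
Powers of 13 mod 18: 13^1≡13, 13^2≡7, 13^3≡1. Already 13^3≡1, so the order is 3 < 4. No, the actual order is 3.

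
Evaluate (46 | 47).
(46/47) = 46^{23} mod 47 = -1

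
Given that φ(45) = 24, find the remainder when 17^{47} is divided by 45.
By Euler: 17^{24} ≡ 1 mod 45 since gcd(17, 45) = 1. 47 = 1×24 + 23. So 17^{47} ≡ 17^{23} ≡ 8 mod 45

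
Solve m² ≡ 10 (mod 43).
The square roots of 10 mod 43 are 15 and 28. Verify: 15² = 225 ≡ 10 (mod 43)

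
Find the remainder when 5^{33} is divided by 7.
By Fermat: 5^{6} ≡ 1 mod 7. 33 = 5×6 + 3. So 5^{33} ≡ 5^{3} ≡ 6 mod 7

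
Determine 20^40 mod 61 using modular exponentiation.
By repeated squaring mod 61: 20^{1}≡20, 20^{2}≡34, 20^{4}≡58, 20^{8}≡9, 20^{16}≡20, 20^{32}≡34. Then 20^{40} = 20^{32+8} ≡ 34 × 9 ≡ 1 mod 61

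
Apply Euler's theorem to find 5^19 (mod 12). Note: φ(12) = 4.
By Euler: 5^{4} ≡ 1 (mod 12) since gcd(5, 12) = 1. 19 = 4×4 + 3. So 5^{19} ≡ 5^{3} ≡ 5 (mod 12)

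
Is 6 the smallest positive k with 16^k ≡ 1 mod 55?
Powers of 16 mod 55: 16^1≡16, 16^2≡36, 16^3≡26, 16^4≡31, 16^5≡1. Already 16^5≡1, so the order is 5 < 6. No, the actual order is 5.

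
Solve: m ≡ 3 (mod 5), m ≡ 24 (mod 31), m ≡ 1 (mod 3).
M = 5 × 31 × 3 = 465. M₁ = 93, y₁ ≡ 2 (mod 5). M₂ = 15, y₂ ≡ 29 (mod 31). M₃ = 155, y₃ ≡ 2 (mod 3). m = 3×93×2 + 24×15×29 + 1×155×2 ≡ 148 (mod 465)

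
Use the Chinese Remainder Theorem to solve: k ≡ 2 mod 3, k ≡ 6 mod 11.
M = 3 × 11 = 33. M₁ = 11, y₁ ≡ 2 mod 3. M₂ = 3, y₂ ≡ 4 mod 11. k = 2×11×2 + 6×3×4 ≡ 17 mod 33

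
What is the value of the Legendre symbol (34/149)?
(34/149) = 34^{74} mod 149 = -1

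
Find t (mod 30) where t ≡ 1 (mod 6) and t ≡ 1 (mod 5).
M = 6 × 5 = 30. M₁ = 5, y₁ ≡ 5 (mod 6). M₂ = 6, y₂ ≡ 1 (mod 5). t = 1×5×5 + 1×6×1 ≡ 1 (mod 30)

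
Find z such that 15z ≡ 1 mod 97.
Since 97 is prime, by Fermat 15^(-1) ≡ 15^{95} ≡ 13 mod 97. Verify: 15 × 13 = 195 ≡ 1 mod 97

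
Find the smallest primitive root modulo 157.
g = 5. Powers: [5, 25, 125, 154, 142, 82, 96, 9, 45, ...] generates all 156 non-zero residues.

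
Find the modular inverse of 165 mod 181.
Since 181 is prime, by Fermat 165^(-1) ≡ 165^{179} ≡ 147 mod 181. Verify: 165 × 147 = 24255 ≡ 1 mod 181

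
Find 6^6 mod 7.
Using Fermat: 6^{6} ≡ 1 mod 7. 6 ≡ 0 mod 6. So 6^{6} ≡ 6^{0} ≡ 1 mod 7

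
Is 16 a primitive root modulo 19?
16^{9} ≡ 1 mod 19 and 9 < 18, so ord_19(16) = 9 ≠ 18 and 16 is not a primitive root.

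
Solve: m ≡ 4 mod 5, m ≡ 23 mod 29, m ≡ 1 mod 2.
M = 5 × 29 × 2 = 290. M₁ = 58, y₁ ≡ 2 mod 5. M₂ = 10, y₂ ≡ 3 mod 29. M₃ = 145, y₃ ≡ 1 mod 2. m = 4×58×2 + 23×10×3 + 1×145×1 ≡ 139 mod 290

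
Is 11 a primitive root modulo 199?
11^{22} ≡ 1 mod 199 and 22 < 198, so ord_199(11) = 22 ≠ 198 and 11 is not a primitive root.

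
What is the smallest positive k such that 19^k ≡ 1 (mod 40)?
Powers of 19 mod 40: 19^1≡19, 19^2≡1. ord_40(19) = 2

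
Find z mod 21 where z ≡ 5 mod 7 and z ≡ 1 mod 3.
M = 7 × 3 = 21. M₁ = 3, y₁ ≡ 5 mod 7. M₂ = 7, y₂ ≡ 1 mod 3. z = 5×3×5 + 1×7×1 ≡ 19 mod 21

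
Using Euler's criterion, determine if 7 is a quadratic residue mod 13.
By Euler's criterion: 7^{6} ≡ 12 mod 13. Since this equals -1 (≡ 12), 7 is not a QR.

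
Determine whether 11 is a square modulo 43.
By Euler's criterion: 11^{21} ≡ 1 mod 43. Since this equals 1, 11 is a QR.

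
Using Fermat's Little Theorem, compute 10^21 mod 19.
By Fermat: 10^{18} ≡ 1 mod 19. So 10^{21} = 10^{18} · 10^{3} ≡ 10^{3} ≡ 12 mod 19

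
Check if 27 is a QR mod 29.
By Euler's criterion: 27^{14} ≡ 28 mod 29. Since this equals -1 (≡ 28), 27 is not a QR.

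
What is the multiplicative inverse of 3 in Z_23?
Since 23 is prime, by Fermat 3^(-1) ≡ 3^{21} ≡ 8 mod 23. Verify: 3 × 8 = 24 ≡ 1 mod 23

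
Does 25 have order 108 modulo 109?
25^{27} ≡ 1 mod 109 and 27 < 108, so ord_109(25) = 27 ≠ 108 and 25 is not a primitive root.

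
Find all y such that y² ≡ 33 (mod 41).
The square roots of 33 mod 41 are 19 and 22. Verify: 19² = 361 ≡ 33 (mod 41)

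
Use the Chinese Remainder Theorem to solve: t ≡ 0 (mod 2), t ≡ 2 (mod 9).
M = 2 × 9 = 18. M₁ = 9, y₁ ≡ 1 (mod 2). M₂ = 2, y₂ ≡ 5 (mod 9). t = 0×9×1 + 2×2×5 ≡ 2 (mod 18)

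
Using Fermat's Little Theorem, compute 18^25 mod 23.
By Fermat: 18^{22} ≡ 1 (mod 23). So 18^{25} = 18^{22} · 18^{3} ≡ 18^{3} ≡ 13 (mod 23)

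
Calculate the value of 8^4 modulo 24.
8^{4} = 4096 ≡ 16 mod 24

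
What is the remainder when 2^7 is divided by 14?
By repeated squaring (mod 14): 2^{1}≡2, 2^{2}≡4, 2^{4}≡2. Then 2^{7} = 2^{4+2+1} ≡ 2 × 4 × 2 ≡ 2 (mod 14)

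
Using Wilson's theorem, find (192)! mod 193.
By Wilson's theorem, (192)! ≡ -1 ≡ 192 mod 193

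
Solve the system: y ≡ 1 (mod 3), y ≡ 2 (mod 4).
M = 3 × 4 = 12. M₁ = 4, y₁ ≡ 1 (mod 3). M₂ = 3, y₂ ≡ 3 (mod 4). y = 1×4×1 + 2×3×3 ≡ 10 (mod 12)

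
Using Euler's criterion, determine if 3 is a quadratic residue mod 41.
By Euler's criterion: 3^{20} ≡ 40 mod 41. Since this equals -1 (≡ 40), 3 is not a QR.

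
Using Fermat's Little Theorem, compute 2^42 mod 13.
By Fermat: 2^{12} ≡ 1 mod 13. 42 = 3×12 + 6. So 2^{42} ≡ 2^{6} ≡ 12 mod 13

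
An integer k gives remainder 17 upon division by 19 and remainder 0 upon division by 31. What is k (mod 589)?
M = 19 × 31 = 589. M₁ = 31, y₁ ≡ 8 (mod 19). M₂ = 19, y₂ ≡ 18 (mod 31). k = 17×31×8 + 0×19×18 ≡ 93 (mod 589)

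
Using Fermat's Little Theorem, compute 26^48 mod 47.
By Fermat: 26^{46} ≡ 1 (mod 47). So 26^{48} = 26^{46} · 26^{2} ≡ 26^{2} ≡ 18 (mod 47)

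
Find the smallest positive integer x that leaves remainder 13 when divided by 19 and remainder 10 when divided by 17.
M = 19 × 17 = 323. M₁ = 17, y₁ ≡ 9 (mod 19). M₂ = 19, y₂ ≡ 9 (mod 17). x = 13×17×9 + 10×19×9 ≡ 146 (mod 323)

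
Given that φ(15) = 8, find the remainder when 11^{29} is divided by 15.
By Euler: 11^{8} ≡ 1 (mod 15) since gcd(11, 15) = 1. 29 = 3×8 + 5. So 11^{29} ≡ 11^{5} ≡ 11 (mod 15)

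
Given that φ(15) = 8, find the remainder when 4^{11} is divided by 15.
By Euler: 4^{8} ≡ 1 (mod 15) since gcd(4, 15) = 1. 11 = 1×8 + 3. So 4^{11} ≡ 4^{3} ≡ 4 (mod 15)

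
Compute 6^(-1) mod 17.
Since 17 is prime, by Fermat 6^(-1) ≡ 6^{15} ≡ 3 mod 17. Verify: 6 × 3 = 18 ≡ 1 mod 17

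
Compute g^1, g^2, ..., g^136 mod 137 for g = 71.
71^1, 71^2, ..., 71^{136} mod 137: [71, 109, 67, 99, 42, 105, 57, 74, 48, 120, 26, 65, 94, 98, 108, 133, 127, 112, 6, 15, 106, 128, 46, 115, 82, 68, 33, 14, 35, 19, 116, 16, 40, 100, 113, 77, 124, 36, 90, 88, 83, 2, 5, 81, 134, 61, 84, 73, 114, 11, 96, 103, 52, 130, 51, 59, 79, 129, 117, 87, 12, 30, 75, 119, 92, 93, 27, 136, 66, 28, 70, 38, 95, 32, 80, 63, 89, 17, 111, 72, 43, 39, 29, 4, 10, 25, 131, 122, 31, 9, 91, 22, 55, 69, 104, 123, 102, 118, 21, 121, 97, 37, 24, 60, 13, 101, 47, 49, 54, 135, 132, 56, 3, 76, 53, 64, 23, 126, 41, 34, 85, 7, 86, 78, 58, 8, 20, 50, 125, 107, 62, 18, 45, 44, 110, 1]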